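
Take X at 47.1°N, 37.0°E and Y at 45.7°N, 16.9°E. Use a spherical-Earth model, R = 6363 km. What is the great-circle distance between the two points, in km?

1543 km

Haversine: a = sin²(Δφ/2)+cos φ₁ cos φ₂ sin²(Δλ/2) = 0.01463;  σ = 2·atan2(√a,√(1−a))
σ = 13.893° → d = Rσ = 6363·0.24248 = 1543 km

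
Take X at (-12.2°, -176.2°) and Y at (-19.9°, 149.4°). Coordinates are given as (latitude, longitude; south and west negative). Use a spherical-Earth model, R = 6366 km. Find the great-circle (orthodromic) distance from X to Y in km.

Haversine: a = sin²(Δφ/2)+cos φ₁ cos φ₂ sin²(Δλ/2) = 0.08487;  σ = 2·atan2(√a,√(1−a))
σ = 33.875° → d = Rσ = 6366·0.59123 = 3764 km

3764 km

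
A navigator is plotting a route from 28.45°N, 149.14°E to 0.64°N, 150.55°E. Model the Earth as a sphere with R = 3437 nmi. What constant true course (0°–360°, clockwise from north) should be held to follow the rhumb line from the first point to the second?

Δψ = ln[tan(π/4+φ₂/2)/tan(π/4+φ₁/2)] = -0.5071
Δλ = +0.0246 rad (taken the short way round)
course = atan2(Δλ, Δψ) = 177.22°

177.2°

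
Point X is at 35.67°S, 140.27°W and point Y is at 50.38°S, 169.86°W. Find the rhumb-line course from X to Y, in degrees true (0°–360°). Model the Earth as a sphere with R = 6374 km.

Meridional parts: M(φ₁)=-0.6672, M(φ₂)=-1.0210 → ΔM = -0.3539;  Δλ = -0.5164 rad
tan C = Δλ / ΔM = +1.4594 → C = 235.58°

235.6°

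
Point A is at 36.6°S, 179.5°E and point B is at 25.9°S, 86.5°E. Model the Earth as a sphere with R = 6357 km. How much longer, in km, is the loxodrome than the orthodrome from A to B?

Great circle: cos σ = sin φ₁ sin φ₂ + cos φ₁ cos φ₂ cos Δλ,  σ = 1.3463 rad → d_gc = 8558.3 km
Rhumb line: Δψ = +0.2190, q = Δφ/Δψ = 0.8528, d_rh = R√(Δφ²+q²Δλ²) = 8878.7 km
Excess = 8878.7 − 8558.3 = 320.4 ≈ 320 km

320 km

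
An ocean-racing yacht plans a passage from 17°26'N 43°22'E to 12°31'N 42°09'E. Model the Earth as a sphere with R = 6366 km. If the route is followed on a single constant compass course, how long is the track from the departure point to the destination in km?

562 km

Δψ = ln[tan(π/4+φ₂/2)/tan(π/4+φ₁/2)] = -0.0889;  Δφ = -0.0858 rad,  Δλ = -0.0212 rad
q = Δφ/Δψ = 0.9657
d = R·√(Δφ² + q²Δλ²) = 6366·0.08823 = 562 km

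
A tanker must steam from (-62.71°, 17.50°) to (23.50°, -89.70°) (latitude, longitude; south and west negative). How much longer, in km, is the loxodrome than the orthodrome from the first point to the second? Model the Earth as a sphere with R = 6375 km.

492 km

Great circle: cos σ = sin φ₁ sin φ₂ + cos φ₁ cos φ₂ cos Δλ,  σ = 2.0700 rad → d_gc = 13196.1 km
Rhumb line: Δψ = +1.8379, q = Δφ/Δψ = 0.8187, d_rh = R√(Δφ²+q²Δλ²) = 13688.2 km
Excess = 13688.2 − 13196.1 = 492.1 ≈ 492 km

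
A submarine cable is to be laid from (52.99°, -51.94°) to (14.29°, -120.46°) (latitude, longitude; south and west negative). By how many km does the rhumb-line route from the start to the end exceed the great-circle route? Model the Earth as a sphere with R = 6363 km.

160 km

Great circle: cos σ = sin φ₁ sin φ₂ + cos φ₁ cos φ₂ cos Δλ,  σ = 1.1476 rad → d_gc = 7302.00 km
Rhumb line: Δψ = -0.8425, q = Δφ/Δψ = 0.8017, d_rh = R√(Δφ²+q²Δλ²) = 7462.46 km
Excess = 7462.46 − 7302.00 = 160.46 ≈ 160 km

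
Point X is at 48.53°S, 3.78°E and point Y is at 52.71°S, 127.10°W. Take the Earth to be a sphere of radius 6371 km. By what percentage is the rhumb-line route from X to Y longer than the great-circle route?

Great circle: σ = 1.2307 rad → d_gc = Rσ = 7841.0 km
Rhumb: Δφ = -0.0730, Δλ = -2.2843, Δψ = -0.1151, q = Δφ/Δψ = 0.6339 → d_rh = R√(Δφ²+q²Δλ²) = 9237.0 km
Excess = (9237.0 − 7841.0) / 7841.0 = 1396.0 / 7841.0 = 17.80% ≈ 17.8%

17.8%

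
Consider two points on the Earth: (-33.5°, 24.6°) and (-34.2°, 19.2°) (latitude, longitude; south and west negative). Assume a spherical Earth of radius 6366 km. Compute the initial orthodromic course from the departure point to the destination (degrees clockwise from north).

θ = atan2( sin Δλ·cos φ₂ ,  cos φ₁ sin φ₂ − sin φ₁ cos φ₂ cos Δλ )
  = atan2(-0.0778, -0.0142) = 259.63°

259.6°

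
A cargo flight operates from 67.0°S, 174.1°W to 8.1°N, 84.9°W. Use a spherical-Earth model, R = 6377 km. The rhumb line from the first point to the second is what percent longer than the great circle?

Great circle: σ = 1.6954 rad → d_gc = Rσ = 10811.7 km
Rhumb: Δφ = +1.3107, Δλ = +1.5568, Δψ = +1.7342, q = Δφ/Δψ = 0.7558 → d_rh = R√(Δφ²+q²Δλ²) = 11232.7 km
Excess = (11232.7 − 10811.7) / 10811.7 = 421.0 / 10811.7 = 3.89% ≈ 3.9%

3.9%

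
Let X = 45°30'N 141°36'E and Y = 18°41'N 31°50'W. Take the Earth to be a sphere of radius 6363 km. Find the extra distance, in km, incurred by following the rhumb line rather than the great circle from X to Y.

Great circle: cos σ = sin φ₁ sin φ₂ + cos φ₁ cos φ₂ cos Δλ,  σ = 2.0165 rad → d_gc = 12831.3 km
Rhumb line: Δψ = -0.5617, q = Δφ/Δψ = 0.8332, d_rh = R√(Δφ²+q²Δλ²) = 16321.7 km
Excess = 16321.7 − 12831.3 = 3490.4 ≈ 3490 km

3490 km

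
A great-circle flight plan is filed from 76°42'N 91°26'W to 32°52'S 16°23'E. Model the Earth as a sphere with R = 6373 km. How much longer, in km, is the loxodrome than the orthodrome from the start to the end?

Great circle: cos σ = sin φ₁ sin φ₂ + cos φ₁ cos φ₂ cos Δλ,  σ = 2.1985 rad → d_gc = 14010.8 km
Rhumb line: Δψ = -2.7571, q = Δφ/Δψ = 0.6936, d_rh = R√(Δφ²+q²Δλ²) = 14755.1 km
Excess = 14755.1 − 14010.8 = 744.3 ≈ 744 km

744 km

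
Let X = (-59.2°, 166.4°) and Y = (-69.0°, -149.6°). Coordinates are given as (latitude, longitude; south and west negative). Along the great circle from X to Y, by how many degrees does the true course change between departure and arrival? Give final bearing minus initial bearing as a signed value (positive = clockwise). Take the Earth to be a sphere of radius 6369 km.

At departure: θ₁ = atan2(sin Δλ cos φ₂, cos φ₁ sin φ₂ − sin φ₁ cos φ₂ cos Δλ) = 135.87°
At arrival: θ₂ = atan2(sin Δλ cos φ₁, −cos φ₂ sin φ₁ + sin φ₂ cos φ₁ cos Δλ) = 95.79°
Δθ = θ₂ − θ₁ = -40.1°

-40.1°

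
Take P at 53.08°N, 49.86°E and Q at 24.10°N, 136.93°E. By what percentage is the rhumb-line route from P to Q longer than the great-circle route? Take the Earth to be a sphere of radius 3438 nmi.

4.6%

Great circle: σ = 1.2084 rad → d_gc = Rσ = 4154.6 nmi
Rhumb: Δφ = -0.5058, Δλ = +1.5197, Δψ = -0.6635, q = Δφ/Δψ = 0.7623 → d_rh = R√(Δφ²+q²Δλ²) = 4345.6 nmi
Excess = (4345.6 − 4154.6) / 4154.6 = 191.0 / 4154.6 = 4.60% ≈ 4.6%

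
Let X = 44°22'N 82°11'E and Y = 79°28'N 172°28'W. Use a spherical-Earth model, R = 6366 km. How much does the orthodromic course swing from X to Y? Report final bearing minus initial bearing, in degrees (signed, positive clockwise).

+101.0°

At departure: θ₁ = atan2(sin Δλ cos φ₂, cos φ₁ sin φ₂ − sin φ₁ cos φ₂ cos Δλ) = 13.46°
At arrival: θ₂ = atan2(sin Δλ cos φ₁, −cos φ₂ sin φ₁ + sin φ₂ cos φ₁ cos Δλ) = 114.48°
Δθ = θ₂ − θ₁ = +101.0°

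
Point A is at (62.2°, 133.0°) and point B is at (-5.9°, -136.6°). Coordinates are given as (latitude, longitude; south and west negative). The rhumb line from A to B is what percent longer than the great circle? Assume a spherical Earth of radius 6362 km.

Great circle: σ = 1.6651 rad → d_gc = Rσ = 10593.4 km
Rhumb: Δφ = -1.1886, Δλ = +1.5778, Δψ = -1.4996, q = Δφ/Δψ = 0.7926 → d_rh = R√(Δφ²+q²Δλ²) = 10976.1 km
Excess = (10976.1 − 10593.4) / 10593.4 = 382.7 / 10593.4 = 3.61% ≈ 3.6%

3.6%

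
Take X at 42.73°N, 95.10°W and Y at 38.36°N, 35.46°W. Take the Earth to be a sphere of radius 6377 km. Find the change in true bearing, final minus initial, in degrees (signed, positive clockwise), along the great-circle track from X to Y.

At departure: θ₁ = atan2(sin Δλ cos φ₂, cos φ₁ sin φ₂ − sin φ₁ cos φ₂ cos Δλ) = 74.55°
At arrival: θ₂ = atan2(sin Δλ cos φ₁, −cos φ₂ sin φ₁ + sin φ₂ cos φ₁ cos Δλ) = 115.45°
Δθ = θ₂ − θ₁ = +40.9°

+40.9°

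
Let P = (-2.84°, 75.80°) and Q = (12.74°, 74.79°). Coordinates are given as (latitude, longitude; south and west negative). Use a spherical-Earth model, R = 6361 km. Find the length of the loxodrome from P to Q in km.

1733 km

Rhumb course C = atan2(Δλ, Δψ) with Δψ = ln[tan(π/4+φ₂/2)/tan(π/4+φ₁/2)] = +0.2738, Δλ = -0.0176 → C = 356.32°
d = R·|Δφ| / |cos C| = 6361·0.27192 / 0.99793 = 1733 km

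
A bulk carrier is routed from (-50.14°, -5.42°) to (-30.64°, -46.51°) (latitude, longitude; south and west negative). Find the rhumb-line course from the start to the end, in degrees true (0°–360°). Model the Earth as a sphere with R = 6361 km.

Meridional parts: M(φ₁)=-1.0145, M(φ₂)=-0.5622 → ΔM = +0.4522;  Δλ = -0.7172 rad
tan C = Δλ / ΔM = -1.5858 → C = 302.24°

302.2°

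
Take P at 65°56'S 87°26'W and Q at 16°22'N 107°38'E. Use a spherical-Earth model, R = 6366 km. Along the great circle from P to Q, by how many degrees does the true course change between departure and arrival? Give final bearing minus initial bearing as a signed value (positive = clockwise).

Initial bearing θ₁ = atan2(sin Δλ cos φ₂, cos φ₁ sin φ₂ − sin φ₁ cos φ₂ cos Δλ) = 198.84°
Final bearing θ₂ = (initial bearing from the destination back to the start) + 180° = 352.11°
Δθ = θ₂ − θ₁ = +153.3°

+153.3°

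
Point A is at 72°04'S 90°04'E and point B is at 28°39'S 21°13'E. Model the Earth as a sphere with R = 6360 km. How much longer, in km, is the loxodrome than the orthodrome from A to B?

249 km

Great circle: cos σ = sin φ₁ sin φ₂ + cos φ₁ cos φ₂ cos Δλ,  σ = 0.9840 rad → d_gc = 6258.5 km
Rhumb line: Δψ = +1.3242, q = Δφ/Δψ = 0.5722, d_rh = R√(Δφ²+q²Δλ²) = 6507.9 km
Excess = 6507.9 − 6258.5 = 249.4 ≈ 249 km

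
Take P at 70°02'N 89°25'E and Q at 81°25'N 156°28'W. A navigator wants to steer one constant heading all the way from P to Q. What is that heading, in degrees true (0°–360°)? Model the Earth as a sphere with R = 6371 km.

Δψ = ln[tan(π/4+φ₂/2)/tan(π/4+φ₁/2)] = +0.8526
Δλ = +1.9917 rad (taken the short way round)
course = atan2(Δλ, Δψ) = 66.83°

66.8°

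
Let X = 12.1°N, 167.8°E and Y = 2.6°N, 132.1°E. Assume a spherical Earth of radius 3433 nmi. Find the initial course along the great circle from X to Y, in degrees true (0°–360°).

N = sin Δλ·cos φ₂ = -0.5829;  D = cos φ₁ sin φ₂ − sin φ₁ cos φ₂ cos Δλ = -0.1257
initial course = atan2(N, D) = 257.83°

257.8°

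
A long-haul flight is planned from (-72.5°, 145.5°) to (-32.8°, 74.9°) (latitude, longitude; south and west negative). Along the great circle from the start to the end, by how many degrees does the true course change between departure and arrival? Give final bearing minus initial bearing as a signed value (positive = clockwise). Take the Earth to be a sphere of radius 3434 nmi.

Initial bearing θ₁ = atan2(sin Δλ cos φ₂, cos φ₁ sin φ₂ − sin φ₁ cos φ₂ cos Δλ) = 277.43°
Final bearing θ₂ = (initial bearing from the destination back to the start) + 180° = 339.22°
Δθ = θ₂ − θ₁ = +61.8°

+61.8°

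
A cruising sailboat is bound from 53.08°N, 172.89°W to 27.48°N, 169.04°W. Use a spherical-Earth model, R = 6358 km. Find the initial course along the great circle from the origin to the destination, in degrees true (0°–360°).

N = sin Δλ·cos φ₂ = +0.0596;  D = cos φ₁ sin φ₂ − sin φ₁ cos φ₂ cos Δλ = -0.4305
initial course = atan2(N, D) = 172.12°

172.1°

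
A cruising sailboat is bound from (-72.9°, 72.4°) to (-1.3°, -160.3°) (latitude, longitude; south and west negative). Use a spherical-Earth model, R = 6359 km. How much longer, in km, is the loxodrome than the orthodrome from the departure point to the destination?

1345 km

Great circle: cos σ = sin φ₁ sin φ₂ + cos φ₁ cos φ₂ cos Δλ,  σ = 1.7279 rad → d_gc = 10987.7 km
Rhumb line: Δψ = +1.8721, q = Δφ/Δψ = 0.6675, d_rh = R√(Δφ²+q²Δλ²) = 12332.3 km
Excess = 12332.3 − 10987.7 = 1344.6 ≈ 1345 km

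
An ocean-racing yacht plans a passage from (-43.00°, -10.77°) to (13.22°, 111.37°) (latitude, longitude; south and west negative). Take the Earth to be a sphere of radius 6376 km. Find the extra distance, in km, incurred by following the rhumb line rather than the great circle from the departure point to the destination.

379 km

Great circle: cos σ = sin φ₁ sin φ₂ + cos φ₁ cos φ₂ cos Δλ,  σ = 2.1350 rad → d_gc = 13612.7 km
Rhumb line: Δψ = +1.0656, q = Δφ/Δψ = 0.9208, d_rh = R√(Δφ²+q²Δλ²) = 13991.8 km
Excess = 13991.8 − 13612.7 = 379.1 ≈ 379 km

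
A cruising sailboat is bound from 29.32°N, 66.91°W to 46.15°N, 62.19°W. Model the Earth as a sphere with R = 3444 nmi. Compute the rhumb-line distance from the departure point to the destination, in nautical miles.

1036 nmi

Δψ = ln[tan(π/4+φ₂/2)/tan(π/4+φ₁/2)] = +0.3744;  Δφ = +0.2937 rad,  Δλ = +0.0824 rad
q = Δφ/Δψ = 0.7846
d = R·√(Δφ² + q²Δλ²) = 3444·0.30077 = 1036 nmi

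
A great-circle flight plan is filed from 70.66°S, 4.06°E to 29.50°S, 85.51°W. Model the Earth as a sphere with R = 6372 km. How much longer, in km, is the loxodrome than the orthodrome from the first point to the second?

487 km

Great circle: cos σ = sin φ₁ sin φ₂ + cos φ₁ cos φ₂ cos Δλ,  σ = 1.0851 rad → d_gc = 6914.4 km
Rhumb line: Δψ = +1.2304, q = Δφ/Δψ = 0.5839, d_rh = R√(Δφ²+q²Δλ²) = 7401.3 km
Excess = 7401.3 − 6914.4 = 486.9 ≈ 487 km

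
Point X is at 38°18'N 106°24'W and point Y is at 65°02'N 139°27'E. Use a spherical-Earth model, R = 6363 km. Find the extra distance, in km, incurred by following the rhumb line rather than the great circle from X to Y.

Great circle: cos σ = sin φ₁ sin φ₂ + cos φ₁ cos φ₂ cos Δλ,  σ = 1.1304 rad → d_gc = 7192.43 km
Rhumb line: Δψ = +0.7832, q = Δφ/Δψ = 0.5958, d_rh = R√(Δφ²+q²Δλ²) = 8114.92 km
Excess = 8114.92 − 7192.43 = 922.49 ≈ 922 km

922 km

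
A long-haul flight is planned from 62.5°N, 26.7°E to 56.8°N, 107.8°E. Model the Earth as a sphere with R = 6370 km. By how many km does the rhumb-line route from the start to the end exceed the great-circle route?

294 km

Great circle: cos σ = sin φ₁ sin φ₂ + cos φ₁ cos φ₂ cos Δλ,  σ = 0.6740 rad → d_gc = 4293.3 km
Rhumb line: Δψ = -0.1974, q = Δφ/Δψ = 0.5039, d_rh = R√(Δφ²+q²Δλ²) = 4587.0 km
Excess = 4587.0 − 4293.3 = 293.7 ≈ 294 km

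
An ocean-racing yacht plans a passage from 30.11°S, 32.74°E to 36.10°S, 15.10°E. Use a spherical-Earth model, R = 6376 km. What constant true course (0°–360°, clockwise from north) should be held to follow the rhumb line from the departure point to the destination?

Δψ = ln[tan(π/4+φ₂/2)/tan(π/4+φ₁/2)] = -0.1249
Δλ = -0.3079 rad (taken the short way round)
course = atan2(Δλ, Δψ) = 247.92°

247.9°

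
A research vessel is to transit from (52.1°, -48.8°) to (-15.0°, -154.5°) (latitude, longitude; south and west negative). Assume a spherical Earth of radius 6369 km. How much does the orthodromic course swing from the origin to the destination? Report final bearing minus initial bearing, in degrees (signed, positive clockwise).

-53.5°

At departure: θ₁ = atan2(sin Δλ cos φ₂, cos φ₁ sin φ₂ − sin φ₁ cos φ₂ cos Δλ) = 272.91°
At arrival: θ₂ = atan2(sin Δλ cos φ₁, −cos φ₂ sin φ₁ + sin φ₂ cos φ₁ cos Δλ) = 219.43°
Δθ = θ₂ − θ₁ = -53.5°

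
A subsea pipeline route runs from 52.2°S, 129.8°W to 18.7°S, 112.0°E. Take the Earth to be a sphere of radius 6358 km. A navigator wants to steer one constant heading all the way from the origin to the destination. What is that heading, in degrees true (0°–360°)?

289.7°

Meridional parts: M(φ₁)=-1.0718, M(φ₂)=-0.3323 → ΔM = +0.7395;  Δλ = -2.0630 rad
tan C = Δλ / ΔM = -2.7896 → C = 289.72°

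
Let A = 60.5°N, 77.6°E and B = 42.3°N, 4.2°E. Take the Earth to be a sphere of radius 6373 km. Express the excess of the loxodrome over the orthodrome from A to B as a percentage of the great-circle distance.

4.6%

Great circle: σ = 0.8096 rad → d_gc = Rσ = 5159.4 km
Rhumb: Δφ = -0.3176, Δλ = -1.2811, Δψ = -0.5183, q = Δφ/Δψ = 0.6129 → d_rh = R√(Δφ²+q²Δλ²) = 5397.5 km
Excess = (5397.5 − 5159.4) / 5159.4 = 238.1 / 5159.4 = 4.61% ≈ 4.6%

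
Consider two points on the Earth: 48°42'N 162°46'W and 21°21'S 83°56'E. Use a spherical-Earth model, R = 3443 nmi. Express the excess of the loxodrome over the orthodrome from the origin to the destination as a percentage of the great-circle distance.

2.2%

Great circle: σ = 2.1137 rad → d_gc = Rσ = 7277.6 nmi
Rhumb: Δφ = -1.2226, Δλ = -1.9775, Δψ = -1.3574, q = Δφ/Δψ = 0.9007 → d_rh = R√(Δφ²+q²Δλ²) = 7438.0 nmi
Excess = (7438.0 − 7277.6) / 7277.6 = 160.4 / 7277.6 = 2.20% ≈ 2.2%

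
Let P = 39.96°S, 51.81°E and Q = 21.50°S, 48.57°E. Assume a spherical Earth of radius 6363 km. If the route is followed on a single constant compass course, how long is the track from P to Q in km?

2073 km

Δψ = ln[tan(π/4+φ₂/2)/tan(π/4+φ₁/2)] = +0.3776;  Δφ = +0.3222 rad,  Δλ = -0.0565 rad
q = Δφ/Δψ = 0.8532
d = R·√(Δφ² + q²Δλ²) = 6363·0.32578 = 2073 km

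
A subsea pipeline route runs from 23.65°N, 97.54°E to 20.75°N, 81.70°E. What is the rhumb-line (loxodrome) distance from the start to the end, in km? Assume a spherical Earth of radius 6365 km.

1661 km

Rhumb course C = atan2(Δλ, Δψ) with Δψ = ln[tan(π/4+φ₂/2)/tan(π/4+φ₁/2)] = -0.0547, Δλ = -0.2765 → C = 258.81°
d = R·|Δφ| / |cos C| = 6365·0.05061 / 0.19401 = 1661 km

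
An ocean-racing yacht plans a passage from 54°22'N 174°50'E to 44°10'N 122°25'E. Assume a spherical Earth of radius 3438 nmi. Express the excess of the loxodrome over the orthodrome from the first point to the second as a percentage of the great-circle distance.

Great circle: σ = 0.6073 rad → d_gc = Rσ = 2088.0 nmi
Rhumb: Δφ = -0.1780, Δλ = -0.9148, Δψ = -0.2742, q = Δφ/Δψ = 0.6493 → d_rh = R√(Δφ²+q²Δλ²) = 2132.1 nmi
Excess = (2132.1 − 2088.0) / 2088.0 = 44.1 / 2088.0 = 2.11% ≈ 2.1%

2.1%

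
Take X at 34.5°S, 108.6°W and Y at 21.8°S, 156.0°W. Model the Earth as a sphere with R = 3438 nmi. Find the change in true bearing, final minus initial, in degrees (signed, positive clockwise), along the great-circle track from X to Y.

+23.5°

At departure: θ₁ = atan2(sin Δλ cos φ₂, cos φ₁ sin φ₂ − sin φ₁ cos φ₂ cos Δλ) = 274.18°
At arrival: θ₂ = atan2(sin Δλ cos φ₁, −cos φ₂ sin φ₁ + sin φ₂ cos φ₁ cos Δλ) = 297.72°
Δθ = θ₂ − θ₁ = +23.5°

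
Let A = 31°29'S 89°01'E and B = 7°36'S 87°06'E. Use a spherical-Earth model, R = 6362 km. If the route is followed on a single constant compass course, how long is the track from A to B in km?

Δψ = ln[tan(π/4+φ₂/2)/tan(π/4+φ₁/2)] = +0.4464;  Δφ = +0.4168 rad,  Δλ = -0.0335 rad
q = Δφ/Δψ = 0.9338
d = R·√(Δφ² + q²Δλ²) = 6362·0.41801 = 2659 km

2659 km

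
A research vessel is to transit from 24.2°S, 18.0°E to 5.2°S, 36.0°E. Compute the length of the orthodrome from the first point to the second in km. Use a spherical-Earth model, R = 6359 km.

2853 km

Haversine: a = sin²(Δφ/2)+cos φ₁ cos φ₂ sin²(Δλ/2) = 0.04947;  σ = 2·atan2(√a,√(1−a))
σ = 25.702° → d = Rσ = 6359·0.44859 = 2853 km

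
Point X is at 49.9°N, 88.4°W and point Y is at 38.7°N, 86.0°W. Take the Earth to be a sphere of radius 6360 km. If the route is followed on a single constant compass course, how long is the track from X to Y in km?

1258 km

Δψ = ln[tan(π/4+φ₂/2)/tan(π/4+φ₁/2)] = -0.2744;  Δφ = -0.1955 rad,  Δλ = +0.0419 rad
q = Δφ/Δψ = 0.7124
d = R·√(Δφ² + q²Δλ²) = 6360·0.19774 = 1258 km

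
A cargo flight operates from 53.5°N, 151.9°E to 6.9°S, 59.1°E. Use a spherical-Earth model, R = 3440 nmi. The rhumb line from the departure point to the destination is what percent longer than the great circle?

2.7%

Great circle: σ = 1.6965 rad → d_gc = Rσ = 5836.1 nmi
Rhumb: Δφ = -1.0542, Δλ = -1.6197, Δψ = -1.2301, q = Δφ/Δψ = 0.8570 → d_rh = R√(Δφ²+q²Δλ²) = 5995.7 nmi
Excess = (5995.7 − 5836.1) / 5836.1 = 159.6 / 5836.1 = 2.73% ≈ 2.7%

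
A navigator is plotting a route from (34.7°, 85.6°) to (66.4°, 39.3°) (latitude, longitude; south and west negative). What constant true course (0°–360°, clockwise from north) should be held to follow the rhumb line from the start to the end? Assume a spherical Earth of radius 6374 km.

Meridional parts: M(φ₁)=+0.6465, M(φ₂)=+1.5658 → ΔM = +0.9194;  Δλ = -0.8081 rad
tan C = Δλ / ΔM = -0.8789 → C = 318.69°

318.7°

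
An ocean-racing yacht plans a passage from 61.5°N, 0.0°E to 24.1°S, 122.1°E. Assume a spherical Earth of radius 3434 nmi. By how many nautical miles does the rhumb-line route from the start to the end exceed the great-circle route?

Great circle: cos σ = sin φ₁ sin φ₂ + cos φ₁ cos φ₂ cos Δλ,  σ = 2.2022 rad → d_gc = 7562.48 nmi
Rhumb line: Δψ = -1.8042, q = Δφ/Δψ = 0.8281, d_rh = R√(Δφ²+q²Δλ²) = 7940.04 nmi
Excess = 7940.04 − 7562.48 = 377.56 ≈ 378 nmi

378 nmi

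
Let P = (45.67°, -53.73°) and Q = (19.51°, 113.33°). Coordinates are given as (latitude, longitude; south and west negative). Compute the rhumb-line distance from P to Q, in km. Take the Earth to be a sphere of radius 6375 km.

Δψ = ln[tan(π/4+φ₂/2)/tan(π/4+φ₁/2)] = -0.5507;  Δφ = -0.4566 rad,  Δλ = +2.9157 rad
q = Δφ/Δψ = 0.8291
d = R·√(Δφ² + q²Δλ²) = 6375·2.46007 = 15683 km

15683 km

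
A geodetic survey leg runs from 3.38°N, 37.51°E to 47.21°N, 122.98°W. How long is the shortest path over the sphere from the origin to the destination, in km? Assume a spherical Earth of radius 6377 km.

Haversine: a = sin²(Δφ/2)+cos φ₁ cos φ₂ sin²(Δλ/2) = 0.79796;  σ = 2·atan2(√a,√(1−a))
σ = 126.579° → d = Rσ = 6377·2.20922 = 14088 km

14088 km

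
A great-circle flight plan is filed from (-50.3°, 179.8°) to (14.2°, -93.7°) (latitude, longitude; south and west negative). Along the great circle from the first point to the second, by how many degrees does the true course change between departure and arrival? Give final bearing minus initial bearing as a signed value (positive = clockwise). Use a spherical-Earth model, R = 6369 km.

-38.0°

At departure: θ₁ = atan2(sin Δλ cos φ₂, cos φ₁ sin φ₂ − sin φ₁ cos φ₂ cos Δλ) = 78.20°
At arrival: θ₂ = atan2(sin Δλ cos φ₁, −cos φ₂ sin φ₁ + sin φ₂ cos φ₁ cos Δλ) = 40.16°
Δθ = θ₂ − θ₁ = -38.0°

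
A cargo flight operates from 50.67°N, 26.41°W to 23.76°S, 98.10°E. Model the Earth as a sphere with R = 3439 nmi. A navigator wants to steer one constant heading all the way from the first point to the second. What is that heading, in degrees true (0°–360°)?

Meridional parts: M(φ₁)=+1.0290, M(φ₂)=-0.4271 → ΔM = -1.4561;  Δλ = +2.1731 rad
tan C = Δλ / ΔM = -1.4924 → C = 123.82°

123.8°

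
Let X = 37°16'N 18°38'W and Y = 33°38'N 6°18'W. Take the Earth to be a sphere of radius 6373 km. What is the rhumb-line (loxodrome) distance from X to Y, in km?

1188 km

Δψ = ln[tan(π/4+φ₂/2)/tan(π/4+φ₁/2)] = -0.0779;  Δφ = -0.0634 rad,  Δλ = +0.2153 rad
q = Δφ/Δψ = 0.8143
d = R·√(Δφ² + q²Δλ²) = 6373·0.18641 = 1188 km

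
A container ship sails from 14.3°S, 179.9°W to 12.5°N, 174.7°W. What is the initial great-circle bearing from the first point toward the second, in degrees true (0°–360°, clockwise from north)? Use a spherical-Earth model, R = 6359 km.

θ = atan2( sin Δλ·cos φ₂ ,  cos φ₁ sin φ₂ − sin φ₁ cos φ₂ cos Δλ )
  = atan2(+0.0885, +0.4499) = 11.13°

11.1°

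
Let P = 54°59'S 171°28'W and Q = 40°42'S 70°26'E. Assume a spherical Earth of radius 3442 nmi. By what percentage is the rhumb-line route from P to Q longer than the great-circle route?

Great circle: σ = 1.2354 rad → d_gc = Rσ = 4252.2 nmi
Rhumb: Δφ = +0.2493, Δλ = -2.0612, Δψ = +0.3748, q = Δφ/Δψ = 0.6652 → d_rh = R√(Δφ²+q²Δλ²) = 4796.5 nmi
Excess = (4796.5 − 4252.2) / 4252.2 = 544.3 / 4252.2 = 12.80% ≈ 12.8%

12.8%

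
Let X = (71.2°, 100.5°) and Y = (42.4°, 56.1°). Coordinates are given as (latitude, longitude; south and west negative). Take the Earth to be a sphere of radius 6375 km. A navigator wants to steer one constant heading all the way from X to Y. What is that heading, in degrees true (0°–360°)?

Δψ = ln[tan(π/4+φ₂/2)/tan(π/4+φ₁/2)] = -0.9799
Δλ = -0.7749 rad (taken the short way round)
course = atan2(Δλ, Δψ) = 218.34°

218.3°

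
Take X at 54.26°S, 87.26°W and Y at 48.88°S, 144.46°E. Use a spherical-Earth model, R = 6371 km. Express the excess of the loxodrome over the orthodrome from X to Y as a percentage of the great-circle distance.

Great circle: σ = 1.1880 rad → d_gc = Rσ = 7568.9 km
Rhumb: Δφ = +0.0939, Δλ = -2.2389, Δψ = +0.1513, q = Δφ/Δψ = 0.6206 → d_rh = R√(Δφ²+q²Δλ²) = 8872.5 km
Excess = (8872.5 − 7568.9) / 7568.9 = 1303.6 / 7568.9 = 17.22% ≈ 17.2%

17.2%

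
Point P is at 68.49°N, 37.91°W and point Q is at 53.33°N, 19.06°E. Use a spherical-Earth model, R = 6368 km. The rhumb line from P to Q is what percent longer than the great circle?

3.3%

Great circle: σ = 0.5245 rad → d_gc = Rσ = 3339.9 km
Rhumb: Δφ = -0.2646, Δλ = +0.9943, Δψ = -0.5566, q = Δφ/Δψ = 0.4754 → d_rh = R√(Δφ²+q²Δλ²) = 3449.6 km
Excess = (3449.6 − 3339.9) / 3339.9 = 109.7 / 3339.9 = 3.28% ≈ 3.3%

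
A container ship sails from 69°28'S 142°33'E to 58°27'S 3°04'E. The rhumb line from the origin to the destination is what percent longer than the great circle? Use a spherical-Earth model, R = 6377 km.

25.7%

Great circle: σ = 0.8519 rad → d_gc = Rσ = 5432.8 km
Rhumb: Δφ = +0.1923, Δλ = -2.4344, Δψ = +0.4445, q = Δφ/Δψ = 0.4326 → d_rh = R√(Δφ²+q²Δλ²) = 6826.9 km
Excess = (6826.9 − 5432.8) / 5432.8 = 1394.1 / 5432.8 = 25.66% ≈ 25.7%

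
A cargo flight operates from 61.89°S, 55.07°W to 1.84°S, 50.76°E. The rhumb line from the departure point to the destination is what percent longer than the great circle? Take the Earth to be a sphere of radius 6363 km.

Great circle: σ = 1.6711 rad → d_gc = Rσ = 10633.2 km
Rhumb: Δφ = +1.0481, Δλ = +1.8471, Δψ = +1.3528, q = Δφ/Δψ = 0.7748 → d_rh = R√(Δφ²+q²Δλ²) = 11286.6 km
Excess = (11286.6 − 10633.2) / 10633.2 = 653.4 / 10633.2 = 6.14% ≈ 6.1%

6.1%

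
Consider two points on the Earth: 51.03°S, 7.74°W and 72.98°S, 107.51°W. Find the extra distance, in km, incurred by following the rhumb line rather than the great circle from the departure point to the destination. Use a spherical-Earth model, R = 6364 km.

Great circle: cos σ = sin φ₁ sin φ₂ + cos φ₁ cos φ₂ cos Δλ,  σ = 0.7782 rad → d_gc = 4952.4 km
Rhumb line: Δψ = -0.8606, q = Δφ/Δψ = 0.4451, d_rh = R√(Δφ²+q²Δλ²) = 5502.5 km
Excess = 5502.5 − 4952.4 = 550.1 ≈ 550 km

550 km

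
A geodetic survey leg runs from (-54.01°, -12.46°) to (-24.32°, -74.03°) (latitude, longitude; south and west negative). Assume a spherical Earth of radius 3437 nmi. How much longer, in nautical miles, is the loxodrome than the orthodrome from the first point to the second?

70 nmi

Great circle: cos σ = sin φ₁ sin φ₂ + cos φ₁ cos φ₂ cos Δλ,  σ = 0.9420 rad → d_gc = 3237.7 nmi
Rhumb line: Δψ = +0.6867, q = Δφ/Δψ = 0.7547, d_rh = R√(Δφ²+q²Δλ²) = 3307.7 nmi
Excess = 3307.7 − 3237.7 = 70.0 ≈ 70 nmi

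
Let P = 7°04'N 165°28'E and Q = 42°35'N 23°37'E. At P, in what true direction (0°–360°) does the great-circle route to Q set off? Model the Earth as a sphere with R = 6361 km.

328.5°

θ = atan2( sin Δλ·cos φ₂ ,  cos φ₁ sin φ₂ − sin φ₁ cos φ₂ cos Δλ )
  = atan2(-0.4548, +0.7428) = 328.52°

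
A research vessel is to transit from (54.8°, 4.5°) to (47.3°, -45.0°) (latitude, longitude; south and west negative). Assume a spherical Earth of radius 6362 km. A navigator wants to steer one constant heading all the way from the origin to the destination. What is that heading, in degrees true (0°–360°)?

256.4°

Δψ = ln[tan(π/4+φ₂/2)/tan(π/4+φ₁/2)] = -0.2088
Δλ = -0.8639 rad (taken the short way round)
course = atan2(Δλ, Δψ) = 256.41°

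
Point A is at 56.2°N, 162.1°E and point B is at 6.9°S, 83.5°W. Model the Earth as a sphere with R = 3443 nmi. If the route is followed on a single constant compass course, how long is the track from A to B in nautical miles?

Δψ = ln[tan(π/4+φ₂/2)/tan(π/4+φ₁/2)] = -1.3120;  Δφ = -1.1013 rad,  Δλ = +1.9967 rad
q = Δφ/Δψ = 0.8394
d = R·√(Δφ² + q²Δλ²) = 3443·2.00543 = 6905 nmi

6905 nmi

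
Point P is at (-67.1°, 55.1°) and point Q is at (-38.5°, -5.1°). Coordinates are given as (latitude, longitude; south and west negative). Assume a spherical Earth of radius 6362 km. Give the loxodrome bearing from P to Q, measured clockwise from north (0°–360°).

309.6°

Δψ = ln[tan(π/4+φ₂/2)/tan(π/4+φ₁/2)] = +0.8677
Δλ = -1.0507 rad (taken the short way round)
course = atan2(Δλ, Δψ) = 309.55°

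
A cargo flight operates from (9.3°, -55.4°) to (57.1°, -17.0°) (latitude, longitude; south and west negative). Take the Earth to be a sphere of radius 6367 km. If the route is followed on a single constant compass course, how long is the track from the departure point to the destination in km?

6290 km

Δψ = ln[tan(π/4+φ₂/2)/tan(π/4+φ₁/2)] = +1.0569;  Δφ = +0.8343 rad,  Δλ = +0.6702 rad
q = Δφ/Δψ = 0.7894
d = R·√(Δφ² + q²Δλ²) = 6367·0.98788 = 6290 km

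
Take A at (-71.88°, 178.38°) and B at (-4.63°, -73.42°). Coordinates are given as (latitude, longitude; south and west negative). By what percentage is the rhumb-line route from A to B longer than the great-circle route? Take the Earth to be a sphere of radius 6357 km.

Great circle: σ = 1.5909 rad → d_gc = Rσ = 10113.4 km
Rhumb: Δφ = +1.1737, Δλ = +1.8884, Δψ = +1.7551, q = Δφ/Δψ = 0.6688 → d_rh = R√(Δφ²+q²Δλ²) = 10960.3 km
Excess = (10960.3 − 10113.4) / 10113.4 = 846.9 / 10113.4 = 8.37% ≈ 8.4%

8.4%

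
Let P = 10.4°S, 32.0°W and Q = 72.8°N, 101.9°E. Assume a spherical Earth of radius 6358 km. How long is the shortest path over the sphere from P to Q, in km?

Haversine: a = sin²(Δφ/2)+cos φ₁ cos φ₂ sin²(Δλ/2) = 0.68706;  σ = 2·atan2(√a,√(1−a))
σ = 111.970° → d = Rσ = 6358·1.95425 = 12425 km

12425 km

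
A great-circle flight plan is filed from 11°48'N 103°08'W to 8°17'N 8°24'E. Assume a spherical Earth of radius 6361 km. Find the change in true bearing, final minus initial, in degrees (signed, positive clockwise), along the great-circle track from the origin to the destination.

At departure: θ₁ = atan2(sin Δλ cos φ₂, cos φ₁ sin φ₂ − sin φ₁ cos φ₂ cos Δλ) = 76.84°
At arrival: θ₂ = atan2(sin Δλ cos φ₁, −cos φ₂ sin φ₁ + sin φ₂ cos φ₁ cos Δλ) = 105.59°
Δθ = θ₂ − θ₁ = +28.8°

+28.8°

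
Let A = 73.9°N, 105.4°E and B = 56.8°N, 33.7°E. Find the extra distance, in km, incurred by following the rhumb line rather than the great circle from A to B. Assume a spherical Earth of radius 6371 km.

200 km

Great circle: cos σ = sin φ₁ sin φ₂ + cos φ₁ cos φ₂ cos Δλ,  σ = 0.5517 rad → d_gc = 3515.0 km
Rhumb line: Δψ = -0.7457, q = Δφ/Δψ = 0.4003, d_rh = R√(Δφ²+q²Δλ²) = 3714.6 km
Excess = 3714.6 − 3515.0 = 199.6 ≈ 200 km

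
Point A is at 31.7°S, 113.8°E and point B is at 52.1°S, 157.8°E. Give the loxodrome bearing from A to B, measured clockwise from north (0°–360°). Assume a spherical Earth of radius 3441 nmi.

122.3°

Meridional parts: M(φ₁)=-0.5839, M(φ₂)=-1.0690 → ΔM = -0.4851;  Δλ = +0.7679 rad
tan C = Δλ / ΔM = -1.5830 → C = 122.28°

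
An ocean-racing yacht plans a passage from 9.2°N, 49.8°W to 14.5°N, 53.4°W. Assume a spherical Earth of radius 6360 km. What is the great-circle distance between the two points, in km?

Haversine: a = sin²(Δφ/2)+cos φ₁ cos φ₂ sin²(Δλ/2) = 0.00308;  σ = 2·atan2(√a,√(1−a))
σ = 6.363° → d = Rσ = 6360·0.11106 = 706 km

706 km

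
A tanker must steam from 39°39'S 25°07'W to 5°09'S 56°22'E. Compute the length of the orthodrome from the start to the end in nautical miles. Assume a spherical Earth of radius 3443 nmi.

4817 nmi

Haversine: a = sin²(Δφ/2)+cos φ₁ cos φ₂ sin²(Δλ/2) = 0.41458;  σ = 2·atan2(√a,√(1−a))
σ = 80.163° → d = Rσ = 3443·1.39911 = 4817 nmi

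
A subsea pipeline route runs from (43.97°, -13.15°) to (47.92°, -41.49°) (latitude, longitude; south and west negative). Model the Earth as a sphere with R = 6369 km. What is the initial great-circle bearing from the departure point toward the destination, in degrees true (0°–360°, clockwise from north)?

θ = atan2( sin Δλ·cos φ₂ ,  cos φ₁ sin φ₂ − sin φ₁ cos φ₂ cos Δλ )
  = atan2(-0.3181, +0.1247) = 291.40°

291.4°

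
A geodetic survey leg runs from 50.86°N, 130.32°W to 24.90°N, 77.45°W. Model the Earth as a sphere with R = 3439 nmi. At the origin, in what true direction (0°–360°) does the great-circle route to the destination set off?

N = sin Δλ·cos φ₂ = +0.7232;  D = cos φ₁ sin φ₂ − sin φ₁ cos φ₂ cos Δλ = -0.1589
initial course = atan2(N, D) = 102.39°

102.4°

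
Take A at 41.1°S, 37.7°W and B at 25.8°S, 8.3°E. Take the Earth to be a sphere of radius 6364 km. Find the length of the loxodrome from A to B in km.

Δψ = ln[tan(π/4+φ₂/2)/tan(π/4+φ₁/2)] = +0.3218;  Δφ = +0.2670 rad,  Δλ = +0.8029 rad
q = Δφ/Δψ = 0.8297
d = R·√(Δφ² + q²Δλ²) = 6364·0.71766 = 4567 km

4567 km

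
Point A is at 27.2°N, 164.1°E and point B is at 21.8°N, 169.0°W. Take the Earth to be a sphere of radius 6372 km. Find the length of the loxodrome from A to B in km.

Δψ = ln[tan(π/4+φ₂/2)/tan(π/4+φ₁/2)] = -0.1036;  Δφ = -0.0942 rad,  Δλ = +0.4695 rad
q = Δφ/Δψ = 0.9095
d = R·√(Δφ² + q²Δλ²) = 6372·0.43727 = 2786 km

2786 km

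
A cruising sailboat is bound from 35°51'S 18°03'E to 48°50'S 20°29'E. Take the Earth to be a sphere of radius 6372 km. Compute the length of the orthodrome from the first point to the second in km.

1457 km

cos σ = sin φ₁ sin φ₂ + cos φ₁ cos φ₂ cos Δλ
      = sin(-35.85°)sin(-48.83°) + cos(-35.85°)cos(-48.83°)cos(2.43°) = 0.9740
σ = 13.105° → d = Rσ = 6372·0.22873 = 1457 km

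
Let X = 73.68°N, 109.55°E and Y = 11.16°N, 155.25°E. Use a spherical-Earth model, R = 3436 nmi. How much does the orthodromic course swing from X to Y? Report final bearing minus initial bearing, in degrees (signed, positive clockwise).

Initial bearing θ₁ = atan2(sin Δλ cos φ₂, cos φ₁ sin φ₂ − sin φ₁ cos φ₂ cos Δλ) = 130.67°
Final bearing θ₂ = (initial bearing from the destination back to the start) + 180° = 167.45°
Δθ = θ₂ − θ₁ = +36.8°

+36.8°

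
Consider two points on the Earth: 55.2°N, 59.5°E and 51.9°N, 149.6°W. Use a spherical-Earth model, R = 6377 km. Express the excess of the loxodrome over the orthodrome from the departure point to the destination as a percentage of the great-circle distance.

27.7%

Great circle: σ = 1.2255 rad → d_gc = Rσ = 7814.9 km
Rhumb: Δφ = -0.0576, Δλ = +2.6337, Δψ = -0.0970, q = Δφ/Δψ = 0.5937 → d_rh = R√(Δφ²+q²Δλ²) = 9978.7 km
Excess = (9978.7 − 7814.9) / 7814.9 = 2163.8 / 7814.9 = 27.69% ≈ 27.7%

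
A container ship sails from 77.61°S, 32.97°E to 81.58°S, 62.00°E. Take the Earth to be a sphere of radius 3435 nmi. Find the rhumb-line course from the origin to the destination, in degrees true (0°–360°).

Meridional parts: M(φ₁)=-2.2206, M(φ₂)=-2.6090 → ΔM = -0.3884;  Δλ = +0.5067 rad
tan C = Δλ / ΔM = -1.3046 → C = 127.47°

127.5°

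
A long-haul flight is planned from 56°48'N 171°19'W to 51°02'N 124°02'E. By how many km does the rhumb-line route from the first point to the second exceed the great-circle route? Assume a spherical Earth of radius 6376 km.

Great circle: cos σ = sin φ₁ sin φ₂ + cos φ₁ cos φ₂ cos Δλ,  σ = 0.6468 rad → d_gc = 4123.9 km
Rhumb line: Δψ = -0.1712, q = Δφ/Δψ = 0.5878, d_rh = R√(Δφ²+q²Δλ²) = 4277.1 km
Excess = 4277.1 − 4123.9 = 153.2 ≈ 153 km

153 km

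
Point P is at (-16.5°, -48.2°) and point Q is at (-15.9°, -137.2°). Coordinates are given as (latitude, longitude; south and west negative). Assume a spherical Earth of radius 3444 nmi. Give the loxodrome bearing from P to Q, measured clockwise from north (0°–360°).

Meridional parts: M(φ₁)=-0.2920, M(φ₂)=-0.2811 → ΔM = +0.0109;  Δλ = -1.5533 rad
tan C = Δλ / ΔM = -142.4428 → C = 270.40°

270.4°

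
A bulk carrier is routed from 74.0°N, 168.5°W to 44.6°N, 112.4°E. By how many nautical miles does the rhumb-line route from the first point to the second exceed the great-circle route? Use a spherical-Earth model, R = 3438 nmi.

170 nmi

Great circle: cos σ = sin φ₁ sin φ₂ + cos φ₁ cos φ₂ cos Δλ,  σ = 0.7784 rad → d_gc = 2676.0 nmi
Rhumb line: Δψ = -1.0907, q = Δφ/Δψ = 0.4704, d_rh = R√(Δφ²+q²Δλ²) = 2845.7 nmi
Excess = 2845.7 − 2676.0 = 169.7 ≈ 170 nmi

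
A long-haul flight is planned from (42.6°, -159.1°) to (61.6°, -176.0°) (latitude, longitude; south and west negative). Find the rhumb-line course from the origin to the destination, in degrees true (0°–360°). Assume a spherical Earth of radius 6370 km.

331.8°

Δψ = ln[tan(π/4+φ₂/2)/tan(π/4+φ₁/2)] = +0.5509
Δλ = -0.2950 rad (taken the short way round)
course = atan2(Δλ, Δψ) = 331.83°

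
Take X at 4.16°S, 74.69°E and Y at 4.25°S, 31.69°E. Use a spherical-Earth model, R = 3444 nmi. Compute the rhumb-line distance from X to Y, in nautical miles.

2578 nmi

Δψ = ln[tan(π/4+φ₂/2)/tan(π/4+φ₁/2)] = -0.0016;  Δφ = -0.0016 rad,  Δλ = -0.7505 rad
q = Δφ/Δψ = 0.9973
d = R·√(Δφ² + q²Δλ²) = 3444·0.74847 = 2578 nmi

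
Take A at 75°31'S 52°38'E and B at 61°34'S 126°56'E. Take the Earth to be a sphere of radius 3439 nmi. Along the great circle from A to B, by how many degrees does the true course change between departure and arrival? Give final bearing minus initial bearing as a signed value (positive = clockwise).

At departure: θ₁ = atan2(sin Δλ cos φ₂, cos φ₁ sin φ₂ − sin φ₁ cos φ₂ cos Δλ) = 101.73°
At arrival: θ₂ = atan2(sin Δλ cos φ₁, −cos φ₂ sin φ₁ + sin φ₂ cos φ₁ cos Δλ) = 30.95°
Δθ = θ₂ − θ₁ = -70.8°

-70.8°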